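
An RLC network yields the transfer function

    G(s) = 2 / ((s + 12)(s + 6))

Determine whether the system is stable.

stable

The poles can be read from the denominator factors: s = -12, -6.
Since all poles lie strictly in the left half-plane, the system is stable.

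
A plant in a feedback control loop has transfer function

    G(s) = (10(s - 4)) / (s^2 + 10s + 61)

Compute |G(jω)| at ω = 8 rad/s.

|G(j8)| ≈ 1.117

Substitute s = j8: numerator = -40 + j80, denominator = -3 + j80.
|G(j8)| = |-40 + j80| / |-3 + j80| = 89.443 / 80.056 ≈ 1.117.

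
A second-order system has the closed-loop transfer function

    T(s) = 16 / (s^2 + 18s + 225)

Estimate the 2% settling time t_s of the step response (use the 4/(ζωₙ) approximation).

Comparing s^2 + 18s + 225 to s^2 + 2ζωₙs + ωₙ²: ωₙ = 15 rad/s and ζ = 18/(2·15) = 0.6.
ζωₙ = 18/2 = 9, so t_s ≈ 4/(ζωₙ) = 4/9 ≈ 0.4444 s.

t_s ≈ 0.4444 s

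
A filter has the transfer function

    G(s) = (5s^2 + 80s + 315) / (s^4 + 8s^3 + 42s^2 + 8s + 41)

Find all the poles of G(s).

The poles are the roots of the denominator s^4 + 8s^3 + 42s^2 + 8s + 41 = 0.
No real roots exist; factor into two real quadratics: (s^2 + 1)(s^2 + 8s + 41) = 0.
Each quadratic gives a conjugate pair via the quadratic formula.

s = ±j, -4 ± 5j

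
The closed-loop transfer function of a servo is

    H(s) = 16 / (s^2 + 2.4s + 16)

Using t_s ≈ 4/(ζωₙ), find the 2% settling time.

Comparing s^2 + 2.4s + 16 to s^2 + 2ζωₙs + ωₙ²: ωₙ = 4 rad/s and ζ = 2.4/(2·4) = 0.3.
ζωₙ = 2.4/2 = 1.2, so t_s ≈ 4/(ζωₙ) = 4/1.2 ≈ 3.333 s.

t_s ≈ 3.333 s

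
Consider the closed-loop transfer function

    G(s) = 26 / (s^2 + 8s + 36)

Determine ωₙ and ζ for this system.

ωₙ = 6 rad/s, ζ ≈ 0.6667

Compare the denominator to the standard form s^2 + 2ζωₙs + ωₙ².
ωₙ² = 36, so ωₙ = 6 rad/s.
2ζωₙ = 8, so ζ = 8/(2·6) ≈ 0.6667.
With ζ = 0.6667 the response is underdamped.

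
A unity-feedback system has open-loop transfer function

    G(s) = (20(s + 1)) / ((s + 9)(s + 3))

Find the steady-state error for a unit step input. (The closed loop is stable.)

e_ss = 0.5745

G(s) has no poles at the origin.
This is a Type 0 system. Kp = lim_{s→0} G(s) = 20/27.
e_ss = 1/(1 + Kp) = 1/(1 + 20/27) = 27/47 ≈ 0.5745.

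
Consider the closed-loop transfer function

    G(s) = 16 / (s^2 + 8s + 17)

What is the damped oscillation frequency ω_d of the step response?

ω_d = 1 rad/s

Comparing s^2 + 8s + 17 to s^2 + 2ζωₙs + ωₙ²: ωₙ = √17 ≈ 4.123 rad/s and ζ = 8/(2·√17) ≈ 0.9701.
ζωₙ = 8/2 = 4, so ω_d = ωₙ√(1−ζ²) = √(ωₙ² − (ζωₙ)²) = √(17 − 4²) = √1 = 1 rad/s.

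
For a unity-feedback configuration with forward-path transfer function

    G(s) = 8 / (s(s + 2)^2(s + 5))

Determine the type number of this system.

The denominator has 1 factor of s at the origin (free integrator), so this is a Type 1 system.

Type 1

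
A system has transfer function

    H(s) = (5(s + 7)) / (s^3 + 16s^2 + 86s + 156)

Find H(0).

H(0) = 35/156 ≈ 0.2244

Set s = 0: H(0) = (35) / (156) = 35/156.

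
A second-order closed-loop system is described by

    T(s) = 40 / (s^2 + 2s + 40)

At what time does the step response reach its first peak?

t_p ≈ 0.5031 s

Comparing s^2 + 2s + 40 to s^2 + 2ζωₙs + ωₙ²: ωₙ = √40 ≈ 6.325 rad/s and ζ = 2/(2·√40) ≈ 0.1581.
ζωₙ = 2/2 = 1, so ω_d = ωₙ√(1−ζ²) = √(ωₙ² − (ζωₙ)²) = √(40 − 1²) = √39 ≈ 6.245 rad/s.
t_p = π/ω_d = π/6.245 ≈ 0.5031 s.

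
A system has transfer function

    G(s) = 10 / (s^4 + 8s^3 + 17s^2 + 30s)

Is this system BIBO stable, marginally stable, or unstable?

The denominator s^4 + 8s^3 + 17s^2 + 30s factors as s(s^2 + 2s + 5)(s + 6), giving poles at s = 0, -1 ± 2j, -6.
Since the simple pole(s) at s = 0 lie on the jω-axis with none in the right half-plane, the system is marginally stable.

marginally stable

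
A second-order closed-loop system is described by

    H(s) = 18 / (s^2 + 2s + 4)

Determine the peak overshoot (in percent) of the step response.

Comparing s^2 + 2s + 4 to s^2 + 2ζωₙs + ωₙ²: ωₙ = 2 rad/s and ζ = 2/(2·2) = 0.5.
%OS = 100·exp(−πζ/√(1−ζ²)) = 100·exp(−π·0.5/√(1−0.5²)) ≈ 16.3%.

%OS ≈ 16.3%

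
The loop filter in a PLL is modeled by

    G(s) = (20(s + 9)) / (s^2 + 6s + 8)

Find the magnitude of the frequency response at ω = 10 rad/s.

|G(j10)| ≈ 2.450

Substitute s = j10: numerator = 180 + j200, denominator = -92 + j60.
|G(j10)| = |180 + j200| / |-92 + j60| = 269.07 / 109.84 ≈ 2.450.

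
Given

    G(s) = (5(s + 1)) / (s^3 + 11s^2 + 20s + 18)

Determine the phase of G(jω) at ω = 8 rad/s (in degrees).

∠G(j8) ≈ -124.3°

At s = j8: numerator = 5 + j40, denominator = -686 - j352.
∠G = ∠num − ∠den = 82.875° − (-152.84°) = 235.7°, which wraps to -124.3°.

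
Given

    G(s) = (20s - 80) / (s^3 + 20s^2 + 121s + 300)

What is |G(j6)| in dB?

Substitute s = j6: numerator = -80 + j120, denominator = -420 + j510.
|G(j6)| = |-80 + j120| / |-420 + j510| = 144.22 / 660.68 ≈ 0.2183.
In decibels: 20·log₁₀(0.2183) ≈ -13.2 dB.

|G(j6)|_dB ≈ -13.2 dB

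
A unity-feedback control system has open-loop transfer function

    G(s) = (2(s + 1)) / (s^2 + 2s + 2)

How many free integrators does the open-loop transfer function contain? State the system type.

The denominator has no factor of s at the origin — no free integrator — so this is a Type 0 system.

Type 0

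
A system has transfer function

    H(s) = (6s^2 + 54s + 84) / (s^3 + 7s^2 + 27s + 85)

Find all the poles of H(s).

s = -1 ± 4j, -5

The poles are the roots of the denominator s^3 + 7s^2 + 27s + 85 = 0.
Trying s = -5: the polynomial evaluates to 0, so (s + 5) is a factor.
Dividing out leaves s^2 + 2s + 17 = 0.
The quadratic formula then gives s = -1 ± 4j.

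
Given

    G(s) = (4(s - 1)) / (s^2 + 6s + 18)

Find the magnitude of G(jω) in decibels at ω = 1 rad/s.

Substitute s = j1: numerator = -4 + j4, denominator = 17 + j6.
|G(j1)| = |-4 + j4| / |17 + j6| = 5.6569 / 18.028 ≈ 0.3138.
In decibels: 20·log₁₀(0.3138) ≈ -10.1 dB.

|G(j1)|_dB ≈ -10.1 dB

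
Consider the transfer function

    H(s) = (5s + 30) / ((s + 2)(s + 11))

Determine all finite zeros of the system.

Set the numerator to zero: 5s + 30 = 0, i.e. 5·(s + 6) = 0.
So s = -6.

s = -6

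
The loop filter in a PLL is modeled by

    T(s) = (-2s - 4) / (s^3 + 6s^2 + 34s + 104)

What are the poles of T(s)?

s = -1 ± 5j, -4

The poles are the roots of the denominator s^3 + 6s^2 + 34s + 104 = 0.
Trying s = -4: the polynomial evaluates to 0, so (s + 4) is a factor.
Dividing out leaves s^2 + 2s + 26 = 0.
The quadratic formula then gives s = -1 ± 5j.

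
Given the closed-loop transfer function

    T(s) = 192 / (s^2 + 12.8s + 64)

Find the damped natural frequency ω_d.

Comparing s^2 + 12.8s + 64 to s^2 + 2ζωₙs + ωₙ²: ωₙ = 8 rad/s and ζ = 12.8/(2·8) = 0.8.
ζωₙ = 12.8/2 = 6.4, so ω_d = ωₙ√(1−ζ²) = √(ωₙ² − (ζωₙ)²) = √(64 − 6.4²) = √23.04 = 4.800 rad/s.

ω_d = 4.800 rad/s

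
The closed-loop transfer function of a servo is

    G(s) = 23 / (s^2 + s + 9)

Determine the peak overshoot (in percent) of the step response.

%OS ≈ 58.8%

Comparing s^2 + s + 9 to s^2 + 2ζωₙs + ωₙ²: ωₙ = 3 rad/s and ζ = 1/(2·3) ≈ 0.1667.
%OS = 100·exp(−πζ/√(1−ζ²)) = 100·exp(−π·0.1667/√(1−0.1667²)) ≈ 58.8%.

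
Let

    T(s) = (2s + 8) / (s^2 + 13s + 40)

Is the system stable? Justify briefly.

stable

The denominator s^2 + 13s + 40 factors as (s + 8)(s + 5), giving poles at s = -8, -5.
Since all poles lie strictly in the left half-plane, the system is stable.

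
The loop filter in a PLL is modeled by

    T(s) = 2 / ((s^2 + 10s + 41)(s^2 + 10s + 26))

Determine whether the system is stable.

stable

The poles can be read from the denominator factors: s = -5 ± 4j, -5 ± j.
Since all poles lie strictly in the left half-plane, the system is stable.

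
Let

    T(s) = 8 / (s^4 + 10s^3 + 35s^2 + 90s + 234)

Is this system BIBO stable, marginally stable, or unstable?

marginally stable

The denominator s^4 + 10s^3 + 35s^2 + 90s + 234 factors as (s^2 + 9)(s^2 + 10s + 26), giving poles at s = ±3j, -5 ± j.
Since the simple pole(s) at s = 3j, -3j lie on the jω-axis with none in the right half-plane, the system is marginally stable.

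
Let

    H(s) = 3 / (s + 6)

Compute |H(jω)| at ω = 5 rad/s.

Substitute s = j5: numerator = 3, denominator = 6 + j5.
|H(j5)| = |3| / |6 + j5| = 3 / 7.8102 ≈ 0.3841.

|H(j5)| ≈ 0.3841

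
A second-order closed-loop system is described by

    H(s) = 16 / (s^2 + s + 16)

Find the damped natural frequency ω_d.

ω_d ≈ 3.969 rad/s

Comparing s^2 + s + 16 to s^2 + 2ζωₙs + ωₙ²: ωₙ = 4 rad/s and ζ = 1/(2·4) = 0.125.
ζωₙ = 1/2 = 0.5, so ω_d = ωₙ√(1−ζ²) = √(ωₙ² − (ζωₙ)²) = √(16 − 0.5²) = √15.75 ≈ 3.969 rad/s.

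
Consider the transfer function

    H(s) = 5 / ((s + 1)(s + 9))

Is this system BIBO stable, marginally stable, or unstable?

stable

The poles can be read from the denominator factors: s = -1, -9.
Since all poles lie strictly in the left half-plane, the system is stable.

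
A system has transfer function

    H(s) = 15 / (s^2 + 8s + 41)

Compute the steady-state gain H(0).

H(0) = 15/41 ≈ 0.3659

Set s = 0: H(0) = (15) / (41) = 15/41.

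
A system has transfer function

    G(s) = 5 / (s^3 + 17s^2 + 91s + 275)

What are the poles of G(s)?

s = -11, -3 + 4j, -3 - 4j

The poles are the roots of the denominator s^3 + 17s^2 + 91s + 275 = 0.
Trying s = -11: the polynomial evaluates to 0, so (s + 11) is a factor.
Dividing out leaves s^2 + 6s + 25 = 0.
The quadratic formula then gives s = -3 ± 4j.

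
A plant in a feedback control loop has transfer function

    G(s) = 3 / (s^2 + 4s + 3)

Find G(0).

G(0) = 1

Set s = 0: G(0) = (3) / (3) = 1.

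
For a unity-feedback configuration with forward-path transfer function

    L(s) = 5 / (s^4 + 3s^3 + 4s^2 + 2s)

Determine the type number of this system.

The denominator has 1 factor of s at the origin (free integrator), so this is a Type 1 system.

Type 1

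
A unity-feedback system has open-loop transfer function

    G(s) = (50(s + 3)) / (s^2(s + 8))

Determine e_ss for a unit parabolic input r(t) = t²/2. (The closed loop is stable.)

e_ss = 0.05333

G(s) has 2 poles at the origin.
This is a Type 2 system. Ka = lim_{s→0} s^2·G(s) = 150/8 = 75/4.
e_ss = 1/Ka = 1/(75/4) = 4/75 ≈ 0.05333.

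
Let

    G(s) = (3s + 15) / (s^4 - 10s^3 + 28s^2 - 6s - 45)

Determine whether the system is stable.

The denominator s^4 - 10s^3 + 28s^2 - 6s - 45 factors as (s + 1)(s - 3)^2(s - 5), giving poles at s = -1, 3, 3, 5.
Since the pole(s) at s = 3, 3, 5 lie in the right half-plane, the system is unstable.

unstable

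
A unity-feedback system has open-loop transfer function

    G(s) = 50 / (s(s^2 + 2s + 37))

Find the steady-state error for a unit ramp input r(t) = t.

e_ss = 0.7400

G(s) has one pole at the origin.
This is a Type 1 system. Kv = lim_{s→0} s·G(s) = 50/37.
e_ss = 1/Kv = 1/(50/37) = 37/50 ≈ 0.7400.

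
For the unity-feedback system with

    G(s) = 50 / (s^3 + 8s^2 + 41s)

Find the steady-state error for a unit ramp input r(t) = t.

G(s) has one pole at the origin.
This is a Type 1 system. Kv = lim_{s→0} s·G(s) = 50/41.
e_ss = 1/Kv = 1/(50/41) = 41/50 ≈ 0.8200.

e_ss = 0.8200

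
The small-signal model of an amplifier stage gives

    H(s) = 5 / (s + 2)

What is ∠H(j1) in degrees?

At s = j1: numerator = 5, denominator = 2 + j1.
∠H = ∠num − ∠den = 0° − (26.565°) = -26.57°.

∠H(j1) ≈ -26.57°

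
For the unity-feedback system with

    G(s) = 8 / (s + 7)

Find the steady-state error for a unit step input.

e_ss = 0.4667

G(s) has no poles at the origin.
This is a Type 0 system. Kp = lim_{s→0} G(s) = 8/7.
e_ss = 1/(1 + Kp) = 1/(1 + 8/7) = 7/15 ≈ 0.4667.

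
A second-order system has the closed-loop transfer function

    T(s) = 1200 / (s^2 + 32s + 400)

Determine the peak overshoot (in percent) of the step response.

%OS ≈ 1.52%

Comparing s^2 + 32s + 400 to s^2 + 2ζωₙs + ωₙ²: ωₙ = 20 rad/s and ζ = 32/(2·20) = 0.8.
%OS = 100·exp(−πζ/√(1−ζ²)) = 100·exp(−π·0.8/√(1−0.8²)) ≈ 1.52%.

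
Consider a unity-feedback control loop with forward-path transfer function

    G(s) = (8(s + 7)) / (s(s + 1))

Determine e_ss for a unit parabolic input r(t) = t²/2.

e_ss = ∞

G(s) has one pole at the origin.
This is a Type 1 system; Ka = lim_{s→0} s^2·G(s) = 0, so the steady-state error for a parabola input is infinite.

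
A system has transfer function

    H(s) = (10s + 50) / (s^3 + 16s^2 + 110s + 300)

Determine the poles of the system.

s = -5 ± 5j, -6

The poles are the roots of the denominator s^3 + 16s^2 + 110s + 300 = 0.
Trying s = -6: the polynomial evaluates to 0, so (s + 6) is a factor.
Dividing out leaves s^2 + 10s + 50 = 0.
The quadratic formula then gives s = -5 ± 5j.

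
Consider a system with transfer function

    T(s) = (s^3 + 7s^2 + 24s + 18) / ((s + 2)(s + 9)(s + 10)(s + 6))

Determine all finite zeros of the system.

Set the numerator to zero: s^3 + 7s^2 + 24s + 18 = 0.
Factoring: (s + 1)(s^2 + 6s + 18) = 0.

s = -1, -3 ± 3j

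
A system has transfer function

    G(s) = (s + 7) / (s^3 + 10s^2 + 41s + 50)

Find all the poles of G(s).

The poles are the roots of the denominator s^3 + 10s^2 + 41s + 50 = 0.
Trying s = -2: the polynomial evaluates to 0, so (s + 2) is a factor.
Dividing out leaves s^2 + 8s + 25 = 0.
The quadratic formula then gives s = -4 ± 3j.

s = -4 + 3j, -4 - 3j, -2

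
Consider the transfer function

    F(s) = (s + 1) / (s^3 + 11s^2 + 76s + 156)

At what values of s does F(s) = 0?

Set the numerator to zero: s + 1 = 0.
So s = -1.

s = -1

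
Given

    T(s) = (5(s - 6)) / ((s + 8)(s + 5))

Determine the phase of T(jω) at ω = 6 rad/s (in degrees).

∠T(j6) ≈ 47.94°

At s = j6: numerator = -30 + j30, denominator = 4 + j78.
∠T = ∠num − ∠den = 135° − (87.064°) = 47.94°.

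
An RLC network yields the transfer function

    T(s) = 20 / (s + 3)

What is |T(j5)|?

Substitute s = j5: numerator = 20, denominator = 3 + j5.
|T(j5)| = |20| / |3 + j5| = 20 / 5.8310 ≈ 3.430.

|T(j5)| ≈ 3.430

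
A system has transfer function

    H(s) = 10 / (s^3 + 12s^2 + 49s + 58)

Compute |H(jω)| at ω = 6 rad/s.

|H(j6)| ≈ 0.02617

Substitute s = j6: numerator = 10, denominator = -374 + j78.
|H(j6)| = |10| / |-374 + j78| = 10 / 382.05 ≈ 0.02617.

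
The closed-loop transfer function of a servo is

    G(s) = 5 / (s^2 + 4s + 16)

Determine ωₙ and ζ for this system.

Compare the denominator to the standard form s^2 + 2ζωₙs + ωₙ².
ωₙ² = 16, so ωₙ = 4 rad/s.
2ζωₙ = 4, so ζ = 4/(2·4) = 0.5.

ωₙ = 4 rad/s, ζ = 0.5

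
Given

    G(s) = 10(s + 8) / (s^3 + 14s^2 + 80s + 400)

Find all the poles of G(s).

The poles are the roots of the denominator s^3 + 14s^2 + 80s + 400 = 0.
Trying s = -10: the polynomial evaluates to 0, so (s + 10) is a factor.
Dividing out leaves s^2 + 4s + 40 = 0.
The quadratic formula then gives s = -2 ± 6j.

s = -2 + 6j, -2 - 6j, -10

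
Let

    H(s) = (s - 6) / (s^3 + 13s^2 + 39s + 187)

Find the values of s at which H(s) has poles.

The poles are the roots of the denominator s^3 + 13s^2 + 39s + 187 = 0.
Trying s = -11: the polynomial evaluates to 0, so (s + 11) is a factor.
Dividing out leaves s^2 + 2s + 17 = 0.
The quadratic formula then gives s = -1 ± 4j.

s = -11, -1 + 4j, -1 - 4j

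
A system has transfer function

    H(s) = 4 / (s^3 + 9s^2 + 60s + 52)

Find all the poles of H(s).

s = -4 + 6j, -4 - 6j, -1

The poles are the roots of the denominator s^3 + 9s^2 + 60s + 52 = 0.
Trying s = -1: the polynomial evaluates to 0, so (s + 1) is a factor.
Dividing out leaves s^2 + 8s + 52 = 0.
The quadratic formula then gives s = -4 ± 6j.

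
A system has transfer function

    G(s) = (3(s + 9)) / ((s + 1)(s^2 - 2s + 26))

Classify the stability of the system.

unstable

The poles can be read from the denominator factors: s = -1, 1 + 5j, 1 - 5j.
Since the pole(s) at s = 1 + 5j, 1 - 5j lie in the right half-plane, the system is unstable.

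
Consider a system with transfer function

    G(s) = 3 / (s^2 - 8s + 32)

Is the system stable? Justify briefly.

unstable

The poles can be read from the denominator factors: s = 4 ± 4j.
Since the pole(s) at s = 4 + 4j, 4 - 4j lie in the right half-plane, the system is unstable.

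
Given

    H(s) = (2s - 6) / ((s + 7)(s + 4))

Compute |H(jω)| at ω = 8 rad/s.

Substitute s = j8: numerator = -6 + j16, denominator = -36 + j88.
|H(j8)| = |-6 + j16| / |-36 + j88| = 17.088 / 95.079 ≈ 0.1797.

|H(j8)| ≈ 0.1797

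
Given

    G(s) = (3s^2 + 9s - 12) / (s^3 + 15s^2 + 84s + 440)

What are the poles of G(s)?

s = -11, -2 + 6j, -2 - 6j

The poles are the roots of the denominator s^3 + 15s^2 + 84s + 440 = 0.
Trying s = -11: the polynomial evaluates to 0, so (s + 11) is a factor.
Dividing out leaves s^2 + 4s + 40 = 0.
The quadratic formula then gives s = -2 ± 6j.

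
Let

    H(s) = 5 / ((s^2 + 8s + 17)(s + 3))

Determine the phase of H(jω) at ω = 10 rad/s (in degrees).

∠H(j10) ≈ 150.6°

At s = j10: numerator = 5, denominator = -1049 - j590.
∠H = ∠num − ∠den = 0° − (-150.64°) = 150.6°.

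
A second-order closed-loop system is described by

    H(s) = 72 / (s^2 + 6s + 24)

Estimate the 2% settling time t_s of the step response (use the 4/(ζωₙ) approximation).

Comparing s^2 + 6s + 24 to s^2 + 2ζωₙs + ωₙ²: ωₙ = √24 ≈ 4.899 rad/s and ζ = 6/(2·√24) ≈ 0.6124.
ζωₙ = 6/2 = 3, so t_s ≈ 4/(ζωₙ) = 4/3 ≈ 1.333 s.

t_s ≈ 1.333 s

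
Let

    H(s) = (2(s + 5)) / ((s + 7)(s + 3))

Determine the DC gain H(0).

At s = 0 each factor (s + a) contributes a and each (s^2 + bs + c) contributes c.
H(0) = 2·(5) / ((7) · (3)) = 10/21 = 10/21.

H(0) = 10/21 ≈ 0.4762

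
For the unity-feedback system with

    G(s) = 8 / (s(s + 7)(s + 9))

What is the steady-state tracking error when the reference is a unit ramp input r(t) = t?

e_ss = 7.875

G(s) has one pole at the origin.
This is a Type 1 system. Kv = lim_{s→0} s·G(s) = 8/63.
e_ss = 1/Kv = 1/(8/63) = 63/8 ≈ 7.875.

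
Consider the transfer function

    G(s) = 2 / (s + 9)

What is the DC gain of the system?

G(0) = 2/9 ≈ 0.2222

At s = 0 each factor (s + a) contributes a and each (s^2 + bs + c) contributes c.
G(0) = 2·1 / ((9)) = 2/9 = 2/9.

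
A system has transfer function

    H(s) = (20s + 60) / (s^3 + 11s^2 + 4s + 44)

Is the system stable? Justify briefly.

marginally stable

The denominator s^3 + 11s^2 + 4s + 44 factors as (s^2 + 4)(s + 11), giving poles at s = 2j, -2j, -11.
Since the simple pole(s) at s = ±2j lie on the jω-axis with none in the right half-plane, the system is marginally stable.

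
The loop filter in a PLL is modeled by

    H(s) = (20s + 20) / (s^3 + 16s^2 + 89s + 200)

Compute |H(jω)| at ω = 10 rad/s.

|H(j10)| ≈ 0.1431

Substitute s = j10: numerator = 20 + j200, denominator = -1400 - j110.
|H(j10)| = |20 + j200| / |-1400 - j110| = 201.00 / 1404.3 ≈ 0.1431.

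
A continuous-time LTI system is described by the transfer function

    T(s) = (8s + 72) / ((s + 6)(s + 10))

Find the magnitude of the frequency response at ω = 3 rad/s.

Substitute s = j3: numerator = 72 + j24, denominator = 51 + j48.
|T(j3)| = |72 + j24| / |51 + j48| = 75.895 / 70.036 ≈ 1.084.

|T(j3)| ≈ 1.084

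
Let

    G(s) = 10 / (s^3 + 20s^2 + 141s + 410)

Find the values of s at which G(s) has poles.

s = -5 ± 4j, -10

The poles are the roots of the denominator s^3 + 20s^2 + 141s + 410 = 0.
Trying s = -10: the polynomial evaluates to 0, so (s + 10) is a factor.
Dividing out leaves s^2 + 10s + 41 = 0.
The quadratic formula then gives s = -5 ± 4j.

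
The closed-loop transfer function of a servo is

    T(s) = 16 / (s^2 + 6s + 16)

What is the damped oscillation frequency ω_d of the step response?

ω_d ≈ 2.646 rad/s

Comparing s^2 + 6s + 16 to s^2 + 2ζωₙs + ωₙ²: ωₙ = 4 rad/s and ζ = 6/(2·4) = 0.75.
ζωₙ = 6/2 = 3, so ω_d = ωₙ√(1−ζ²) = √(ωₙ² − (ζωₙ)²) = √(16 − 3²) = √7 ≈ 2.646 rad/s.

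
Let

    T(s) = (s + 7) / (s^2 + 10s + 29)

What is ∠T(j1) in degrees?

At s = j1: numerator = 7 + j1, denominator = 28 + j10.
∠T = ∠num − ∠den = 8.1301° − (19.654°) = -11.52°.

∠T(j1) ≈ -11.52°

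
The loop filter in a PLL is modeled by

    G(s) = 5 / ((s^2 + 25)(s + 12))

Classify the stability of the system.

The poles can be read from the denominator factors: s = 5j, -5j, -12.
Since the simple pole(s) at s = ±5j lie on the jω-axis with none in the right half-plane, the system is marginally stable.

marginally stable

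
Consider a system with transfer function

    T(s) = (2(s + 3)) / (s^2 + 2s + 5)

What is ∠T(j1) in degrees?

At s = j1: numerator = 6 + j2, denominator = 4 + j2.
∠T = ∠num − ∠den = 18.435° − (26.565°) = -8.130°.

∠T(j1) ≈ -8.130°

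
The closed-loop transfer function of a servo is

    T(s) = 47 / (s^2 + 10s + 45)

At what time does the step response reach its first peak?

Comparing s^2 + 10s + 45 to s^2 + 2ζωₙs + ωₙ²: ωₙ = √45 ≈ 6.708 rad/s and ζ = 10/(2·√45) ≈ 0.7454.
ζωₙ = 10/2 = 5, so ω_d = ωₙ√(1−ζ²) = √(ωₙ² − (ζωₙ)²) = √(45 − 5²) = √20 ≈ 4.472 rad/s.
t_p = π/ω_d = π/4.472 ≈ 0.7025 s.

t_p ≈ 0.7025 s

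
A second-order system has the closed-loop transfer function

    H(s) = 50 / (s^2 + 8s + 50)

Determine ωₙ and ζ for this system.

Compare the denominator to the standard form s^2 + 2ζωₙs + ωₙ².
ωₙ² = 50, so ωₙ = √50 ≈ 7.071 rad/s.
2ζωₙ = 8, so ζ = 8/(2·√50) ≈ 0.5657.
With ζ = 0.5657 the response is underdamped.

ωₙ ≈ 7.071 rad/s, ζ ≈ 0.5657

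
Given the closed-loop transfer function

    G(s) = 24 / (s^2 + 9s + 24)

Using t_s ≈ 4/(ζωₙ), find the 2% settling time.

Comparing s^2 + 9s + 24 to s^2 + 2ζωₙs + ωₙ²: ωₙ = √24 ≈ 4.899 rad/s and ζ = 9/(2·√24) ≈ 0.9186.
ζωₙ = 9/2 = 4.5, so t_s ≈ 4/(ζωₙ) = 4/4.5 ≈ 0.8889 s.

t_s ≈ 0.8889 s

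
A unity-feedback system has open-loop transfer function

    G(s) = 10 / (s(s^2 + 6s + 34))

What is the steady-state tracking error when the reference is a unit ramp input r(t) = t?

G(s) has one pole at the origin.
This is a Type 1 system. Kv = lim_{s→0} s·G(s) = 10/34 = 5/17.
e_ss = 1/Kv = 1/(5/17) = 17/5 ≈ 3.400.

e_ss = 3.400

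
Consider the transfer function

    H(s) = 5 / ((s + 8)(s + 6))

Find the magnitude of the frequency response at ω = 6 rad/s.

|H(j6)| ≈ 0.05893

Substitute s = j6: numerator = 5, denominator = 12 + j84.
|H(j6)| = |5| / |12 + j84| = 5 / 84.853 ≈ 0.05893.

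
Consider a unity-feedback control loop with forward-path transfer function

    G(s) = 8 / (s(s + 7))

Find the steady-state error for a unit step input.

e_ss = 0

G(s) has one pole at the origin.
This is a Type 1 system; for a step input the steady-state error is zero.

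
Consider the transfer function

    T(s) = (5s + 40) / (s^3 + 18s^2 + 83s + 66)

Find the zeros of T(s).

Set the numerator to zero: 5s + 40 = 0, i.e. 5·(s + 8) = 0.
So s = -8.

s = -8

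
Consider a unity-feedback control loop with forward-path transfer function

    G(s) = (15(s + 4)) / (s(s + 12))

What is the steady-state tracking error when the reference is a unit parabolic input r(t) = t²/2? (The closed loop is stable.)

e_ss = ∞

G(s) has one pole at the origin.
This is a Type 1 system; Ka = lim_{s→0} s^2·G(s) = 0, so the steady-state error for a parabola input is infinite.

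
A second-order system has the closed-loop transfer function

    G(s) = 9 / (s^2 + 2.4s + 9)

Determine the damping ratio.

ζ = 0.4

Compare the denominator to the standard form s^2 + 2ζωₙs + ωₙ².
ωₙ² = 9, so ωₙ = 3 rad/s.
2ζωₙ = 2.4, so ζ = 2.4/(2·3) = 0.4.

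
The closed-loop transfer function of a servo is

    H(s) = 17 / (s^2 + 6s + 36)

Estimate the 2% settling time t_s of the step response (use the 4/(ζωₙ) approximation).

Comparing s^2 + 6s + 36 to s^2 + 2ζωₙs + ωₙ²: ωₙ = 6 rad/s and ζ = 6/(2·6) = 0.5.
ζωₙ = 6/2 = 3, so t_s ≈ 4/(ζωₙ) = 4/3 ≈ 1.333 s.

t_s ≈ 1.333 s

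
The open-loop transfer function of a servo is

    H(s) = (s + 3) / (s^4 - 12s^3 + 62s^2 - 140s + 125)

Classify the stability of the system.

The denominator s^4 - 12s^3 + 62s^2 - 140s + 125 factors as (s^2 - 8s + 25)(s^2 - 4s + 5), giving poles at s = 4 + 3j, 4 - 3j, 2 + j, 2 - j.
Since the pole(s) at s = 4 + 3j, 4 - 3j, 2 + j, 2 - j lie in the right half-plane, the system is unstable.

unstable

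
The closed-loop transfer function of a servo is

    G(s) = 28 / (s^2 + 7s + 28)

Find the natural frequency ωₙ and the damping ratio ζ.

ωₙ ≈ 5.292 rad/s, ζ ≈ 0.6614

Compare the denominator to the standard form s^2 + 2ζωₙs + ωₙ².
ωₙ² = 28, so ωₙ = √28 ≈ 5.292 rad/s.
2ζωₙ = 7, so ζ = 7/(2·√28) ≈ 0.6614.
With ζ = 0.6614 the response is underdamped.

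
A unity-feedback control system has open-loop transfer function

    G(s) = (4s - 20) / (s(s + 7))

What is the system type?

Type 1

The denominator has 1 factor of s at the origin (free integrator), so this is a Type 1 system.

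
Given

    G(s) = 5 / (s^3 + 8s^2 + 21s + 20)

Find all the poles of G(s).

s = -2 ± j, -4

The poles are the roots of the denominator s^3 + 8s^2 + 21s + 20 = 0.
Trying s = -4: the polynomial evaluates to 0, so (s + 4) is a factor.
Dividing out leaves s^2 + 4s + 5 = 0.
The quadratic formula then gives s = -2 ± 1j.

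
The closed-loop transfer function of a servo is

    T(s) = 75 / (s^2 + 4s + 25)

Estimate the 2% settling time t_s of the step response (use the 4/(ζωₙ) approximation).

Comparing s^2 + 4s + 25 to s^2 + 2ζωₙs + ωₙ²: ωₙ = 5 rad/s and ζ = 4/(2·5) = 0.4.
ζωₙ = 4/2 = 2, so t_s ≈ 4/(ζωₙ) = 4/2 = 2 s.

t_s ≈ 2 s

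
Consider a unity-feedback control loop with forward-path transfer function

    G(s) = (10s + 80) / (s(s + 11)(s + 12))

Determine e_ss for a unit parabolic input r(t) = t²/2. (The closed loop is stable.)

e_ss = ∞

G(s) has one pole at the origin.
This is a Type 1 system; Ka = lim_{s→0} s^2·G(s) = 0, so the steady-state error for a parabola input is infinite.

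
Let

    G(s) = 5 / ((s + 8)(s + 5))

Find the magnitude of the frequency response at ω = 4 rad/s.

|G(j4)| ≈ 0.08730

Substitute s = j4: numerator = 5, denominator = 24 + j52.
|G(j4)| = |5| / |24 + j52| = 5 / 57.271 ≈ 0.08730.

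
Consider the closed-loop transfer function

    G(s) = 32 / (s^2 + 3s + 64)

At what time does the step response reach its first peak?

t_p ≈ 0.3998 s

Comparing s^2 + 3s + 64 to s^2 + 2ζωₙs + ωₙ²: ωₙ = 8 rad/s and ζ = 3/(2·8) = 0.1875.
ζωₙ = 3/2 = 1.5, so ω_d = ωₙ√(1−ζ²) = √(ωₙ² − (ζωₙ)²) = √(64 − 1.5²) = √61.75 ≈ 7.858 rad/s.
t_p = π/ω_d = π/7.858 ≈ 0.3998 s.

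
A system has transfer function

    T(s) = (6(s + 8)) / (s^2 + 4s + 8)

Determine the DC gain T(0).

Set s = 0: T(0) = (48) / (8) = 6.

T(0) = 6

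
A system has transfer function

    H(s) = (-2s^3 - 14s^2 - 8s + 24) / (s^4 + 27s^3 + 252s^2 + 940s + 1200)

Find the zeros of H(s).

s = 1, -2, -6

Set the numerator to zero: -2s^3 - 14s^2 - 8s + 24 = 0, i.e. -2·(s^3 + 7s^2 + 4s - 12) = 0.
Factoring: (s - 1)(s + 2)(s + 6) = 0.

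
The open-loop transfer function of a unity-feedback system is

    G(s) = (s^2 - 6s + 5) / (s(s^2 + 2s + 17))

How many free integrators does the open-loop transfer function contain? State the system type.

The denominator has 1 factor of s at the origin (free integrator), so this is a Type 1 system.

Type 1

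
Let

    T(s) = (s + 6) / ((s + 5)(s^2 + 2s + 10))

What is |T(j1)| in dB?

|T(j1)|_dB ≈ -17.8 dB

Substitute s = j1: numerator = 6 + j1, denominator = 43 + j19.
|T(j1)| = |6 + j1| / |43 + j19| = 6.0828 / 47.011 ≈ 0.1294.
In decibels: 20·log₁₀(0.1294) ≈ -17.8 dB.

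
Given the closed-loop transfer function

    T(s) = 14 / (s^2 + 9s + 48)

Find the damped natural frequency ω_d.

ω_d ≈ 5.268 rad/s

Comparing s^2 + 9s + 48 to s^2 + 2ζωₙs + ωₙ²: ωₙ = √48 ≈ 6.928 rad/s and ζ = 9/(2·√48) ≈ 0.6495.
ζωₙ = 9/2 = 4.5, so ω_d = ωₙ√(1−ζ²) = √(ωₙ² − (ζωₙ)²) = √(48 − 4.5²) = √27.75 ≈ 5.268 rad/s.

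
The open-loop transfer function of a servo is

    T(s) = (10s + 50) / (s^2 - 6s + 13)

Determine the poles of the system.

The poles are the roots of the denominator s^2 - 6s + 13 = 0.
Using the quadratic formula: s = (6 ± √(-16))/2 = 3 ± 2j.

s = 3 + 2j, 3 - 2j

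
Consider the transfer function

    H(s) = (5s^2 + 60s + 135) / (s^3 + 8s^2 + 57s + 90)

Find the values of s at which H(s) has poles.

The poles are the roots of the denominator s^3 + 8s^2 + 57s + 90 = 0.
Trying s = -2: the polynomial evaluates to 0, so (s + 2) is a factor.
Dividing out leaves s^2 + 6s + 45 = 0.
The quadratic formula then gives s = -3 ± 6j.

s = -3 + 6j, -3 - 6j, -2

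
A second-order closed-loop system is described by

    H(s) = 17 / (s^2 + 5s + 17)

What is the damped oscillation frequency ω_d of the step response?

ω_d ≈ 3.279 rad/s

Comparing s^2 + 5s + 17 to s^2 + 2ζωₙs + ωₙ²: ωₙ = √17 ≈ 4.123 rad/s and ζ = 5/(2·√17) ≈ 0.6063.
ζωₙ = 5/2 = 2.5, so ω_d = ωₙ√(1−ζ²) = √(ωₙ² − (ζωₙ)²) = √(17 − 2.5²) = √10.75 ≈ 3.279 rad/s.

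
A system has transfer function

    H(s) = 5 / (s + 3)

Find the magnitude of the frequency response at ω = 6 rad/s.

|H(j6)| ≈ 0.7454

Substitute s = j6: numerator = 5, denominator = 3 + j6.
|H(j6)| = |5| / |3 + j6| = 5 / 6.7082 ≈ 0.7454.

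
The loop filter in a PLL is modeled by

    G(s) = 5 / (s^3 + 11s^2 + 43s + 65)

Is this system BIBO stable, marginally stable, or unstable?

The denominator s^3 + 11s^2 + 43s + 65 factors as (s^2 + 6s + 13)(s + 5), giving poles at s = -3 + 2j, -3 - 2j, -5.
Since all poles lie strictly in the left half-plane, the system is stable.

stable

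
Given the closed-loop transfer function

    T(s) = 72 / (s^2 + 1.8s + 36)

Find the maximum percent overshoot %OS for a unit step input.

%OS ≈ 62.1%

Comparing s^2 + 1.8s + 36 to s^2 + 2ζωₙs + ωₙ²: ωₙ = 6 rad/s and ζ = 1.8/(2·6) = 0.15.
%OS = 100·exp(−πζ/√(1−ζ²)) = 100·exp(−π·0.15/√(1−0.15²)) ≈ 62.1%.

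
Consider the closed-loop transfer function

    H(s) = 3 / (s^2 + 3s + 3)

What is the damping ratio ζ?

Compare the denominator to the standard form s^2 + 2ζωₙs + ωₙ².
ωₙ² = 3, so ωₙ = √3 ≈ 1.732 rad/s.
2ζωₙ = 3, so ζ = 3/(2·√3) ≈ 0.8660.

ζ ≈ 0.8660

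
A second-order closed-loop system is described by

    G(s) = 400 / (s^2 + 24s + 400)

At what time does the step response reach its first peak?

Comparing s^2 + 24s + 400 to s^2 + 2ζωₙs + ωₙ²: ωₙ = 20 rad/s and ζ = 24/(2·20) = 0.6.
ζωₙ = 24/2 = 12, so ω_d = ωₙ√(1−ζ²) = √(ωₙ² − (ζωₙ)²) = √(400 − 12²) = √256 = 16 rad/s.
t_p = π/ω_d = π/16 ≈ 0.1963 s.

t_p ≈ 0.1963 s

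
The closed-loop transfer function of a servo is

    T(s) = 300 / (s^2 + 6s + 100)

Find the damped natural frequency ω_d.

Comparing s^2 + 6s + 100 to s^2 + 2ζωₙs + ωₙ²: ωₙ = 10 rad/s and ζ = 6/(2·10) = 0.3.
ζωₙ = 6/2 = 3, so ω_d = ωₙ√(1−ζ²) = √(ωₙ² − (ζωₙ)²) = √(100 − 3²) = √91 ≈ 9.539 rad/s.

ω_d ≈ 9.539 rad/s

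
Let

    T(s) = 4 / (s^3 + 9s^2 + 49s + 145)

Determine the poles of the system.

s = -2 + 5j, -2 - 5j, -5

The poles are the roots of the denominator s^3 + 9s^2 + 49s + 145 = 0.
Trying s = -5: the polynomial evaluates to 0, so (s + 5) is a factor.
Dividing out leaves s^2 + 4s + 29 = 0.
The quadratic formula then gives s = -2 ± 5j.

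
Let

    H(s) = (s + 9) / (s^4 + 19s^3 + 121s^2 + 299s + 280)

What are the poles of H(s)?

The poles are the roots of the denominator s^4 + 19s^3 + 121s^2 + 299s + 280 = 0.
Trying s = -8: the polynomial evaluates to 0, so (s + 8) is a factor.
Dividing out leaves s^3 + 11s^2 + 33s + 35 = 0.
This factors further as (s^2 + 4s + 5)(s + 7) = 0.

s = -8, -2 ± j, -7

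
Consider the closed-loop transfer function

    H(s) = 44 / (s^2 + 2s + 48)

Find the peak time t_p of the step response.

t_p ≈ 0.4582 s

Comparing s^2 + 2s + 48 to s^2 + 2ζωₙs + ωₙ²: ωₙ = √48 ≈ 6.928 rad/s and ζ = 2/(2·√48) ≈ 0.1443.
ζωₙ = 2/2 = 1, so ω_d = ωₙ√(1−ζ²) = √(ωₙ² − (ζωₙ)²) = √(48 − 1²) = √47 ≈ 6.856 rad/s.
t_p = π/ω_d = π/6.856 ≈ 0.4582 s.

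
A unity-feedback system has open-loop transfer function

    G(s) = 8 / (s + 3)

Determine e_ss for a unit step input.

e_ss = 0.2727

G(s) has no poles at the origin.
This is a Type 0 system. Kp = lim_{s→0} G(s) = 8/3.
e_ss = 1/(1 + Kp) = 1/(1 + 8/3) = 3/11 ≈ 0.2727.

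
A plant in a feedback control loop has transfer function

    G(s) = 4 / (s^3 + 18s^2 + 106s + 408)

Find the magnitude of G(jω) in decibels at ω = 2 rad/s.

|G(j2)|_dB ≈ -39.8 dB

Substitute s = j2: numerator = 4, denominator = 336 + j204.
|G(j2)| = |4| / |336 + j204| = 4 / 393.08 ≈ 0.01018.
In decibels: 20·log₁₀(0.01018) ≈ -39.8 dB.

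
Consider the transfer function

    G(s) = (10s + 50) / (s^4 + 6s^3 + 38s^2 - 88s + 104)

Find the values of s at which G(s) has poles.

s = 1 + j, 1 - j, -4 + 6j, -4 - 6j

The poles are the roots of the denominator s^4 + 6s^3 + 38s^2 - 88s + 104 = 0.
No real roots exist; factor into two real quadratics: (s^2 - 2s + 2)(s^2 + 8s + 52) = 0.
Each quadratic gives a conjugate pair via the quadratic formula.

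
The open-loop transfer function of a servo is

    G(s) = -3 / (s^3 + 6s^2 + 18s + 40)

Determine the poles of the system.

The poles are the roots of the denominator s^3 + 6s^2 + 18s + 40 = 0.
Trying s = -4: the polynomial evaluates to 0, so (s + 4) is a factor.
Dividing out leaves s^2 + 2s + 10 = 0.
The quadratic formula then gives s = -1 ± 3j.

s = -1 ± 3j, -4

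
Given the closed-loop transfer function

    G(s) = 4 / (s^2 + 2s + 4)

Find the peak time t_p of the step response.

t_p ≈ 1.814 s

Comparing s^2 + 2s + 4 to s^2 + 2ζωₙs + ωₙ²: ωₙ = 2 rad/s and ζ = 2/(2·2) = 0.5.
ζωₙ = 2/2 = 1, so ω_d = ωₙ√(1−ζ²) = √(ωₙ² − (ζωₙ)²) = √(4 − 1²) = √3 ≈ 1.732 rad/s.
t_p = π/ω_d = π/1.732 ≈ 1.814 s.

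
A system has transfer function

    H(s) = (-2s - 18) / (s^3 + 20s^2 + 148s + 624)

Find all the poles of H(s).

s = -4 + 6j, -4 - 6j, -12

The poles are the roots of the denominator s^3 + 20s^2 + 148s + 624 = 0.
Trying s = -12: the polynomial evaluates to 0, so (s + 12) is a factor.
Dividing out leaves s^2 + 8s + 52 = 0.
The quadratic formula then gives s = -4 ± 6j.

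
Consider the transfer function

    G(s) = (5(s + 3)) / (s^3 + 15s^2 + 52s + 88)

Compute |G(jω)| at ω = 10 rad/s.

Substitute s = j10: numerator = 15 + j50, denominator = -1412 - j480.
|G(j10)| = |15 + j50| / |-1412 - j480| = 52.202 / 1491.4 ≈ 0.03500.

|G(j10)| ≈ 0.03500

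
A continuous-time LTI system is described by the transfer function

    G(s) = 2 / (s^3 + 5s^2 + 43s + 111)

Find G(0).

G(0) = 2/111 ≈ 0.01802

Set s = 0: G(0) = (2) / (111) = 2/111.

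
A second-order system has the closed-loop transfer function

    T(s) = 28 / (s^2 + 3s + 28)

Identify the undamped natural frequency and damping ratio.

Compare the denominator to the standard form s^2 + 2ζωₙs + ωₙ².
ωₙ² = 28, so ωₙ = √28 ≈ 5.292 rad/s.
2ζωₙ = 3, so ζ = 3/(2·√28) ≈ 0.2835.

ωₙ ≈ 5.292 rad/s, ζ ≈ 0.2835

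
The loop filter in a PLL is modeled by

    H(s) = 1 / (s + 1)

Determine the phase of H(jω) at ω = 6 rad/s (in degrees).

At s = j6: numerator = 1, denominator = 1 + j6.
∠H = ∠num − ∠den = 0° − (80.538°) = -80.54°.

∠H(j6) ≈ -80.54°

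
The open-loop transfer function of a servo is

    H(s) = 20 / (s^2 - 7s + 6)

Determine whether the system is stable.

The denominator s^2 - 7s + 6 factors as (s - 6)(s - 1), giving poles at s = 6, 1.
Since the pole(s) at s = 6, 1 lie in the right half-plane, the system is unstable.

unstable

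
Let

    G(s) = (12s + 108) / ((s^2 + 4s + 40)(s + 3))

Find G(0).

G(0) = 9/10 ≈ 0.9000

Set s = 0: G(0) = (108) / (120) = 9/10.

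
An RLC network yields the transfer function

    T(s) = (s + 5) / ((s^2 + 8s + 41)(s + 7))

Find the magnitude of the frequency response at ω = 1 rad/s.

Substitute s = j1: numerator = 5 + j1, denominator = 272 + j96.
|T(j1)| = |5 + j1| / |272 + j96| = 5.0990 / 288.44 ≈ 0.01768.

|T(j1)| ≈ 0.01768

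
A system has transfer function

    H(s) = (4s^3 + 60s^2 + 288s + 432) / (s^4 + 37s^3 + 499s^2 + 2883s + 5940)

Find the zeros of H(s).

Set the numerator to zero: 4s^3 + 60s^2 + 288s + 432 = 0, i.e. 4·(s^3 + 15s^2 + 72s + 108) = 0.
Factoring: (s + 6)^2(s + 3) = 0.

s = -6, -3, -6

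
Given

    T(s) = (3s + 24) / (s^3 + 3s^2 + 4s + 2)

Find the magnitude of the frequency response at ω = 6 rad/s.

Substitute s = j6: numerator = 24 + j18, denominator = -106 - j192.
|T(j6)| = |24 + j18| / |-106 - j192| = 30 / 219.32 ≈ 0.1368.

|T(j6)| ≈ 0.1368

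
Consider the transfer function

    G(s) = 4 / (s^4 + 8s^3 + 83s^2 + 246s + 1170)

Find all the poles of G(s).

The poles are the roots of the denominator s^4 + 8s^3 + 83s^2 + 246s + 1170 = 0.
No real roots exist; factor into two real quadratics: (s^2 + 2s + 26)(s^2 + 6s + 45) = 0.
Each quadratic gives a conjugate pair via the quadratic formula.

s = -1 ± 5j, -3 ± 6j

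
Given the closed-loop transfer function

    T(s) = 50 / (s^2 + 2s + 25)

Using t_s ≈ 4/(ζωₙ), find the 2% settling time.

t_s ≈ 4 s

Comparing s^2 + 2s + 25 to s^2 + 2ζωₙs + ωₙ²: ωₙ = 5 rad/s and ζ = 2/(2·5) = 0.2.
ζωₙ = 2/2 = 1, so t_s ≈ 4/(ζωₙ) = 4/1 = 4 s.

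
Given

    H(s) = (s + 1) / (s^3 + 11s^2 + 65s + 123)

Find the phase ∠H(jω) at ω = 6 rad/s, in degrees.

∠H(j6) ≈ -66.95°

At s = j6: numerator = 1 + j6, denominator = -273 + j174.
∠H = ∠num − ∠den = 80.538° − (147.49°) = -66.95°.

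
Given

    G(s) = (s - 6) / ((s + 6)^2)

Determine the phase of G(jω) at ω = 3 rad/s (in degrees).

At s = j3: numerator = -6 + j3, denominator = 27 + j36.
∠G = ∠num − ∠den = 153.43° − (53.130°) = 100.3°.

∠G(j3) ≈ 100.3°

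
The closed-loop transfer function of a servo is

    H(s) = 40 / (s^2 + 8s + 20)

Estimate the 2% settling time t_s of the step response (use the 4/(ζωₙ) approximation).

Comparing s^2 + 8s + 20 to s^2 + 2ζωₙs + ωₙ²: ωₙ = √20 ≈ 4.472 rad/s and ζ = 8/(2·√20) ≈ 0.8944.
ζωₙ = 8/2 = 4, so t_s ≈ 4/(ζωₙ) = 4/4 = 1 s.

t_s ≈ 1 s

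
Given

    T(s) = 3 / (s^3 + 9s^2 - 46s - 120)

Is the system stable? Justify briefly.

unstable

The denominator s^3 + 9s^2 - 46s - 120 factors as (s + 2)(s - 5)(s + 12), giving poles at s = -2, 5, -12.
Since the pole(s) at s = 5 lie in the right half-plane, the system is unstable.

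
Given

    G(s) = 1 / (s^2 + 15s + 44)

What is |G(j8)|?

Substitute s = j8: numerator = 1, denominator = -20 + j120.
|G(j8)| = |1| / |-20 + j120| = 1 / 121.66 ≈ 0.008220.

|G(j8)| ≈ 0.008220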